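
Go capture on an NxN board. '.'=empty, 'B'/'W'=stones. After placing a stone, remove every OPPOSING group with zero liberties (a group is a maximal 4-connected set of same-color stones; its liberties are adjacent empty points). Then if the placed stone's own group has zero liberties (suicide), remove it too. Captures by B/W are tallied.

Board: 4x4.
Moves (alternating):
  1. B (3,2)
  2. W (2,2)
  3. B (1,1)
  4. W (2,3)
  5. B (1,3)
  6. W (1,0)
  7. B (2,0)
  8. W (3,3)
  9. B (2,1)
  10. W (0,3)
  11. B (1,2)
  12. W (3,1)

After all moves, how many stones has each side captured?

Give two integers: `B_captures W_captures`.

Move 1: B@(3,2) -> caps B=0 W=0
Move 2: W@(2,2) -> caps B=0 W=0
Move 3: B@(1,1) -> caps B=0 W=0
Move 4: W@(2,3) -> caps B=0 W=0
Move 5: B@(1,3) -> caps B=0 W=0
Move 6: W@(1,0) -> caps B=0 W=0
Move 7: B@(2,0) -> caps B=0 W=0
Move 8: W@(3,3) -> caps B=0 W=0
Move 9: B@(2,1) -> caps B=0 W=0
Move 10: W@(0,3) -> caps B=0 W=0
Move 11: B@(1,2) -> caps B=3 W=0
Move 12: W@(3,1) -> caps B=3 W=0

Answer: 3 0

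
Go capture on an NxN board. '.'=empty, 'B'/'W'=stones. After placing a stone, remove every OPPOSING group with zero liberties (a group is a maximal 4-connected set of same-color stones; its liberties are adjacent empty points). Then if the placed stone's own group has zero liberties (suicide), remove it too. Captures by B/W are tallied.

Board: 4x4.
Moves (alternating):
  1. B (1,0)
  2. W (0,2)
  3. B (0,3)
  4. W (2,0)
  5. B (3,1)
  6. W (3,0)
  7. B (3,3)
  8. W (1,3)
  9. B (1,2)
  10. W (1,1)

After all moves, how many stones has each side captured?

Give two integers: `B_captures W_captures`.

Move 1: B@(1,0) -> caps B=0 W=0
Move 2: W@(0,2) -> caps B=0 W=0
Move 3: B@(0,3) -> caps B=0 W=0
Move 4: W@(2,0) -> caps B=0 W=0
Move 5: B@(3,1) -> caps B=0 W=0
Move 6: W@(3,0) -> caps B=0 W=0
Move 7: B@(3,3) -> caps B=0 W=0
Move 8: W@(1,3) -> caps B=0 W=1
Move 9: B@(1,2) -> caps B=0 W=1
Move 10: W@(1,1) -> caps B=0 W=1

Answer: 0 1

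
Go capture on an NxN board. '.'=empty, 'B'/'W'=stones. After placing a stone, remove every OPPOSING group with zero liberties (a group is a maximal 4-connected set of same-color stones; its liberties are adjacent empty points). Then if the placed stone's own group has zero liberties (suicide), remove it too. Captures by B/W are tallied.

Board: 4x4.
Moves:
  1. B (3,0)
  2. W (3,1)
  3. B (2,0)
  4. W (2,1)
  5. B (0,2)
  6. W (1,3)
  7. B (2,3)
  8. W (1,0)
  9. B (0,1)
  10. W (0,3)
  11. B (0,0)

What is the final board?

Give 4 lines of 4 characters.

Answer: BBBW
W..W
.W.B
.W..

Derivation:
Move 1: B@(3,0) -> caps B=0 W=0
Move 2: W@(3,1) -> caps B=0 W=0
Move 3: B@(2,0) -> caps B=0 W=0
Move 4: W@(2,1) -> caps B=0 W=0
Move 5: B@(0,2) -> caps B=0 W=0
Move 6: W@(1,3) -> caps B=0 W=0
Move 7: B@(2,3) -> caps B=0 W=0
Move 8: W@(1,0) -> caps B=0 W=2
Move 9: B@(0,1) -> caps B=0 W=2
Move 10: W@(0,3) -> caps B=0 W=2
Move 11: B@(0,0) -> caps B=0 W=2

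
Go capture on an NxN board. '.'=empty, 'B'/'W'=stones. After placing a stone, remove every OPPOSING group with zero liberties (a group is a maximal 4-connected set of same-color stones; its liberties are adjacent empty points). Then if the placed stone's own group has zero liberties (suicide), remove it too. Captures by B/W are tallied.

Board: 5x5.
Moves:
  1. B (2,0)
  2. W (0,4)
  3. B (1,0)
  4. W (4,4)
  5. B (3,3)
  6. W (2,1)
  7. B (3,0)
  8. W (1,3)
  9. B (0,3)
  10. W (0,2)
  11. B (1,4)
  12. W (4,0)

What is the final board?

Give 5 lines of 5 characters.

Answer: ..W.W
B..WB
BW...
B..B.
W...W

Derivation:
Move 1: B@(2,0) -> caps B=0 W=0
Move 2: W@(0,4) -> caps B=0 W=0
Move 3: B@(1,0) -> caps B=0 W=0
Move 4: W@(4,4) -> caps B=0 W=0
Move 5: B@(3,3) -> caps B=0 W=0
Move 6: W@(2,1) -> caps B=0 W=0
Move 7: B@(3,0) -> caps B=0 W=0
Move 8: W@(1,3) -> caps B=0 W=0
Move 9: B@(0,3) -> caps B=0 W=0
Move 10: W@(0,2) -> caps B=0 W=1
Move 11: B@(1,4) -> caps B=0 W=1
Move 12: W@(4,0) -> caps B=0 W=1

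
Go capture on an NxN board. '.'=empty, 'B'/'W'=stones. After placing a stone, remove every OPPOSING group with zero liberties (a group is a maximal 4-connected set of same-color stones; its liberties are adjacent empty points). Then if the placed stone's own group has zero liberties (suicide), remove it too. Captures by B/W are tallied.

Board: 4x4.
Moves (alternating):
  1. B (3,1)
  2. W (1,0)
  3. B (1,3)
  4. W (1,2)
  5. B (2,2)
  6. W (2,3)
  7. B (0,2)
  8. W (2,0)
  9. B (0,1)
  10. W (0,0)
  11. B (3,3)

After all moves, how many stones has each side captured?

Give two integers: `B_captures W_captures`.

Answer: 1 0

Derivation:
Move 1: B@(3,1) -> caps B=0 W=0
Move 2: W@(1,0) -> caps B=0 W=0
Move 3: B@(1,3) -> caps B=0 W=0
Move 4: W@(1,2) -> caps B=0 W=0
Move 5: B@(2,2) -> caps B=0 W=0
Move 6: W@(2,3) -> caps B=0 W=0
Move 7: B@(0,2) -> caps B=0 W=0
Move 8: W@(2,0) -> caps B=0 W=0
Move 9: B@(0,1) -> caps B=0 W=0
Move 10: W@(0,0) -> caps B=0 W=0
Move 11: B@(3,3) -> caps B=1 W=0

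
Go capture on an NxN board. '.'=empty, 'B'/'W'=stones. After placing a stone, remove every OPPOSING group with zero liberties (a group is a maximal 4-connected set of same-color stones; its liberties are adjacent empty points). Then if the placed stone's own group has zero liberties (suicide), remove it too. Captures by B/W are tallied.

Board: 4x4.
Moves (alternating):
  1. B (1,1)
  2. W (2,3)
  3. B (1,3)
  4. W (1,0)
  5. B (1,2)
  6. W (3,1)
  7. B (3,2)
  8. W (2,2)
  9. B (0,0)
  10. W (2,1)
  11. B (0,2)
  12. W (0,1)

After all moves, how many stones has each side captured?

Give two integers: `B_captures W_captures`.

Answer: 0 1

Derivation:
Move 1: B@(1,1) -> caps B=0 W=0
Move 2: W@(2,3) -> caps B=0 W=0
Move 3: B@(1,3) -> caps B=0 W=0
Move 4: W@(1,0) -> caps B=0 W=0
Move 5: B@(1,2) -> caps B=0 W=0
Move 6: W@(3,1) -> caps B=0 W=0
Move 7: B@(3,2) -> caps B=0 W=0
Move 8: W@(2,2) -> caps B=0 W=0
Move 9: B@(0,0) -> caps B=0 W=0
Move 10: W@(2,1) -> caps B=0 W=0
Move 11: B@(0,2) -> caps B=0 W=0
Move 12: W@(0,1) -> caps B=0 W=1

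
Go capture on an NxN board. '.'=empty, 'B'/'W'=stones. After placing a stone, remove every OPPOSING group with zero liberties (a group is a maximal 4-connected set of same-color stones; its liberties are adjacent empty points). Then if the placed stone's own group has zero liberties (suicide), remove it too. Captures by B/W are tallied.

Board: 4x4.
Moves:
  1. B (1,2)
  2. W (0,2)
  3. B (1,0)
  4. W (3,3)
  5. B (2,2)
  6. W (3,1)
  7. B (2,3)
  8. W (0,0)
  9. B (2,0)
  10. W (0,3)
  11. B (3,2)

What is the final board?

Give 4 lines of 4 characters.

Answer: W.WW
B.B.
B.BB
.WB.

Derivation:
Move 1: B@(1,2) -> caps B=0 W=0
Move 2: W@(0,2) -> caps B=0 W=0
Move 3: B@(1,0) -> caps B=0 W=0
Move 4: W@(3,3) -> caps B=0 W=0
Move 5: B@(2,2) -> caps B=0 W=0
Move 6: W@(3,1) -> caps B=0 W=0
Move 7: B@(2,3) -> caps B=0 W=0
Move 8: W@(0,0) -> caps B=0 W=0
Move 9: B@(2,0) -> caps B=0 W=0
Move 10: W@(0,3) -> caps B=0 W=0
Move 11: B@(3,2) -> caps B=1 W=0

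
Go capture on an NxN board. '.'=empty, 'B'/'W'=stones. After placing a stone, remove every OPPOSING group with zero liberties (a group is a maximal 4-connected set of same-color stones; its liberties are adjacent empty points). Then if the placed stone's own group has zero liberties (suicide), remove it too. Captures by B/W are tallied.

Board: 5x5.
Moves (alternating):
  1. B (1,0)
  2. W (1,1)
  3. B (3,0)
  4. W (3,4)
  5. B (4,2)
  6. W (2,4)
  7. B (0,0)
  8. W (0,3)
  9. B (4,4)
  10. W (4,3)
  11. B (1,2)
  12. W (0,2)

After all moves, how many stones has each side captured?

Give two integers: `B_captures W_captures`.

Answer: 0 1

Derivation:
Move 1: B@(1,0) -> caps B=0 W=0
Move 2: W@(1,1) -> caps B=0 W=0
Move 3: B@(3,0) -> caps B=0 W=0
Move 4: W@(3,4) -> caps B=0 W=0
Move 5: B@(4,2) -> caps B=0 W=0
Move 6: W@(2,4) -> caps B=0 W=0
Move 7: B@(0,0) -> caps B=0 W=0
Move 8: W@(0,3) -> caps B=0 W=0
Move 9: B@(4,4) -> caps B=0 W=0
Move 10: W@(4,3) -> caps B=0 W=1
Move 11: B@(1,2) -> caps B=0 W=1
Move 12: W@(0,2) -> caps B=0 W=1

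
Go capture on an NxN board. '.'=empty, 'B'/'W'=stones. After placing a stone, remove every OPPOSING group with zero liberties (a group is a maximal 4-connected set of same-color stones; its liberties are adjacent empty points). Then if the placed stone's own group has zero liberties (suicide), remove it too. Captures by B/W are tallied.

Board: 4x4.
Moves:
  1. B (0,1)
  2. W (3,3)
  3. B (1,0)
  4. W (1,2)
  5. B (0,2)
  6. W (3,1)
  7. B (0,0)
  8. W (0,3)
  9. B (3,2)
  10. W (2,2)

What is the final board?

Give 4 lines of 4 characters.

Answer: BBBW
B.W.
..W.
.W.W

Derivation:
Move 1: B@(0,1) -> caps B=0 W=0
Move 2: W@(3,3) -> caps B=0 W=0
Move 3: B@(1,0) -> caps B=0 W=0
Move 4: W@(1,2) -> caps B=0 W=0
Move 5: B@(0,2) -> caps B=0 W=0
Move 6: W@(3,1) -> caps B=0 W=0
Move 7: B@(0,0) -> caps B=0 W=0
Move 8: W@(0,3) -> caps B=0 W=0
Move 9: B@(3,2) -> caps B=0 W=0
Move 10: W@(2,2) -> caps B=0 W=1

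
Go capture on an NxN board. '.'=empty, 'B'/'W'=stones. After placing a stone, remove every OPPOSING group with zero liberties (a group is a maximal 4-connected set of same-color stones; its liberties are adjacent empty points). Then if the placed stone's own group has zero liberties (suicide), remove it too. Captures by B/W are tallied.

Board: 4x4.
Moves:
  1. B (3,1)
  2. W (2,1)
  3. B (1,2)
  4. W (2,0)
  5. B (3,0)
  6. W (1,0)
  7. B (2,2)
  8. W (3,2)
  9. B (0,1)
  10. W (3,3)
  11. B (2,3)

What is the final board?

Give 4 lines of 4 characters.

Move 1: B@(3,1) -> caps B=0 W=0
Move 2: W@(2,1) -> caps B=0 W=0
Move 3: B@(1,2) -> caps B=0 W=0
Move 4: W@(2,0) -> caps B=0 W=0
Move 5: B@(3,0) -> caps B=0 W=0
Move 6: W@(1,0) -> caps B=0 W=0
Move 7: B@(2,2) -> caps B=0 W=0
Move 8: W@(3,2) -> caps B=0 W=2
Move 9: B@(0,1) -> caps B=0 W=2
Move 10: W@(3,3) -> caps B=0 W=2
Move 11: B@(2,3) -> caps B=0 W=2

Answer: .B..
W.B.
WWBB
..WW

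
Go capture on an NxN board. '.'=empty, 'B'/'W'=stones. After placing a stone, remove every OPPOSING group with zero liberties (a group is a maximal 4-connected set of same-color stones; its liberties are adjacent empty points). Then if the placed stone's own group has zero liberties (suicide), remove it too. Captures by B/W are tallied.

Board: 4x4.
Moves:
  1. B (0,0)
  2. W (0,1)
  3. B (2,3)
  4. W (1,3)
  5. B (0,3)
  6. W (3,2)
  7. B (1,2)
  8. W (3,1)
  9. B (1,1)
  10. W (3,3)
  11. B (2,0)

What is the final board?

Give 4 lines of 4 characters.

Answer: BW.B
.BB.
B..B
.WWW

Derivation:
Move 1: B@(0,0) -> caps B=0 W=0
Move 2: W@(0,1) -> caps B=0 W=0
Move 3: B@(2,3) -> caps B=0 W=0
Move 4: W@(1,3) -> caps B=0 W=0
Move 5: B@(0,3) -> caps B=0 W=0
Move 6: W@(3,2) -> caps B=0 W=0
Move 7: B@(1,2) -> caps B=1 W=0
Move 8: W@(3,1) -> caps B=1 W=0
Move 9: B@(1,1) -> caps B=1 W=0
Move 10: W@(3,3) -> caps B=1 W=0
Move 11: B@(2,0) -> caps B=1 W=0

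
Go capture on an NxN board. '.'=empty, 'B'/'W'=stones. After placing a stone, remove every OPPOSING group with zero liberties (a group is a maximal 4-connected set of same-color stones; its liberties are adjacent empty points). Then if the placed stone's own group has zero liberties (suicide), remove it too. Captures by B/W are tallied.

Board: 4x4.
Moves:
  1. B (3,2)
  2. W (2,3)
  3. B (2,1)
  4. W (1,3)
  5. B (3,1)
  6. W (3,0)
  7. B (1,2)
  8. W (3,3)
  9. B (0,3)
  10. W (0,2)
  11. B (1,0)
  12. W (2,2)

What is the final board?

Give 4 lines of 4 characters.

Answer: ..W.
B.BW
.BWW
WBBW

Derivation:
Move 1: B@(3,2) -> caps B=0 W=0
Move 2: W@(2,3) -> caps B=0 W=0
Move 3: B@(2,1) -> caps B=0 W=0
Move 4: W@(1,3) -> caps B=0 W=0
Move 5: B@(3,1) -> caps B=0 W=0
Move 6: W@(3,0) -> caps B=0 W=0
Move 7: B@(1,2) -> caps B=0 W=0
Move 8: W@(3,3) -> caps B=0 W=0
Move 9: B@(0,3) -> caps B=0 W=0
Move 10: W@(0,2) -> caps B=0 W=1
Move 11: B@(1,0) -> caps B=0 W=1
Move 12: W@(2,2) -> caps B=0 W=1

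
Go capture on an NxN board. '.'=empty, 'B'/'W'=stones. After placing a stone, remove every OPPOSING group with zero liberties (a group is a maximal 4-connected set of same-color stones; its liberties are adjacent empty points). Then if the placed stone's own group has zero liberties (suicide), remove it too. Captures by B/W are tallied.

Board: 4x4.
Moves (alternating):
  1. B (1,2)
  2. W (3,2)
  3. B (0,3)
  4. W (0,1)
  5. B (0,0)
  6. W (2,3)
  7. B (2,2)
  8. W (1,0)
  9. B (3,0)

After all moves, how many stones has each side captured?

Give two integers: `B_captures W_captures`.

Answer: 0 1

Derivation:
Move 1: B@(1,2) -> caps B=0 W=0
Move 2: W@(3,2) -> caps B=0 W=0
Move 3: B@(0,3) -> caps B=0 W=0
Move 4: W@(0,1) -> caps B=0 W=0
Move 5: B@(0,0) -> caps B=0 W=0
Move 6: W@(2,3) -> caps B=0 W=0
Move 7: B@(2,2) -> caps B=0 W=0
Move 8: W@(1,0) -> caps B=0 W=1
Move 9: B@(3,0) -> caps B=0 W=1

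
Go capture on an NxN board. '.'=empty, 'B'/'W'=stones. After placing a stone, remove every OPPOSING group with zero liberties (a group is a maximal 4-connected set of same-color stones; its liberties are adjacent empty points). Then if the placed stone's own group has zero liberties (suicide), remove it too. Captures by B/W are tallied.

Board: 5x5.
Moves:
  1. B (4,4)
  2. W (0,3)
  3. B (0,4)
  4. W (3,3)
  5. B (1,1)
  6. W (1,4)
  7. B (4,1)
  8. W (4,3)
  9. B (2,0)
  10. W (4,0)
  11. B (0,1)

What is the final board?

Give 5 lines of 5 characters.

Move 1: B@(4,4) -> caps B=0 W=0
Move 2: W@(0,3) -> caps B=0 W=0
Move 3: B@(0,4) -> caps B=0 W=0
Move 4: W@(3,3) -> caps B=0 W=0
Move 5: B@(1,1) -> caps B=0 W=0
Move 6: W@(1,4) -> caps B=0 W=1
Move 7: B@(4,1) -> caps B=0 W=1
Move 8: W@(4,3) -> caps B=0 W=1
Move 9: B@(2,0) -> caps B=0 W=1
Move 10: W@(4,0) -> caps B=0 W=1
Move 11: B@(0,1) -> caps B=0 W=1

Answer: .B.W.
.B..W
B....
...W.
WB.WB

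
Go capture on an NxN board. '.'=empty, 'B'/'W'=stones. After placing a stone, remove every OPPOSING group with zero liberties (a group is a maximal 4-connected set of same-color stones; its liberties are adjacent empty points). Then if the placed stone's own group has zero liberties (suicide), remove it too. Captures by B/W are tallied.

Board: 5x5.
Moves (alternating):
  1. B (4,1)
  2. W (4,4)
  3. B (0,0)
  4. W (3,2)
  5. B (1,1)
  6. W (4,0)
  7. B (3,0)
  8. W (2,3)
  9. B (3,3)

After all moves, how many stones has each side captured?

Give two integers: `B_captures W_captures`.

Move 1: B@(4,1) -> caps B=0 W=0
Move 2: W@(4,4) -> caps B=0 W=0
Move 3: B@(0,0) -> caps B=0 W=0
Move 4: W@(3,2) -> caps B=0 W=0
Move 5: B@(1,1) -> caps B=0 W=0
Move 6: W@(4,0) -> caps B=0 W=0
Move 7: B@(3,0) -> caps B=1 W=0
Move 8: W@(2,3) -> caps B=1 W=0
Move 9: B@(3,3) -> caps B=1 W=0

Answer: 1 0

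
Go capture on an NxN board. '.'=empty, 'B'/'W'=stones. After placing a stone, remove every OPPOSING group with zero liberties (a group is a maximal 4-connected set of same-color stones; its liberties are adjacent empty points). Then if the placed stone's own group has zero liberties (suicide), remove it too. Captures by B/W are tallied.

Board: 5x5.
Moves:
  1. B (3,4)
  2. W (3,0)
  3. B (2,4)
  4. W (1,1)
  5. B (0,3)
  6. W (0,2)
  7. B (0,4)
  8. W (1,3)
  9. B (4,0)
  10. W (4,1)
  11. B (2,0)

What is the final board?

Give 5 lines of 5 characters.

Move 1: B@(3,4) -> caps B=0 W=0
Move 2: W@(3,0) -> caps B=0 W=0
Move 3: B@(2,4) -> caps B=0 W=0
Move 4: W@(1,1) -> caps B=0 W=0
Move 5: B@(0,3) -> caps B=0 W=0
Move 6: W@(0,2) -> caps B=0 W=0
Move 7: B@(0,4) -> caps B=0 W=0
Move 8: W@(1,3) -> caps B=0 W=0
Move 9: B@(4,0) -> caps B=0 W=0
Move 10: W@(4,1) -> caps B=0 W=1
Move 11: B@(2,0) -> caps B=0 W=1

Answer: ..WBB
.W.W.
B...B
W...B
.W...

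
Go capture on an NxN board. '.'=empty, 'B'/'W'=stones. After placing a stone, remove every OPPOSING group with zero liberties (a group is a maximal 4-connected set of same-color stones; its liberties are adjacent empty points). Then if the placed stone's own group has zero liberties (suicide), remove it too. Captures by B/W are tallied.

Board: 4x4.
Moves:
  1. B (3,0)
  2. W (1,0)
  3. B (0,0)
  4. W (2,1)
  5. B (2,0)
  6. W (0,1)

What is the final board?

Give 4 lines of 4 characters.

Move 1: B@(3,0) -> caps B=0 W=0
Move 2: W@(1,0) -> caps B=0 W=0
Move 3: B@(0,0) -> caps B=0 W=0
Move 4: W@(2,1) -> caps B=0 W=0
Move 5: B@(2,0) -> caps B=0 W=0
Move 6: W@(0,1) -> caps B=0 W=1

Answer: .W..
W...
BW..
B...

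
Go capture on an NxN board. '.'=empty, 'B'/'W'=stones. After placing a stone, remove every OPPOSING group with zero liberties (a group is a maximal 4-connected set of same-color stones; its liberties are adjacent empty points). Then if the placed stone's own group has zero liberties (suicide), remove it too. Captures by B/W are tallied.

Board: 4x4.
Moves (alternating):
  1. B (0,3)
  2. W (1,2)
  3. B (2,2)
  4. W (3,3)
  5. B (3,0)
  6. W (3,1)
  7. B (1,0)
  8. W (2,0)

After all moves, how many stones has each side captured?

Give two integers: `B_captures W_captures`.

Move 1: B@(0,3) -> caps B=0 W=0
Move 2: W@(1,2) -> caps B=0 W=0
Move 3: B@(2,2) -> caps B=0 W=0
Move 4: W@(3,3) -> caps B=0 W=0
Move 5: B@(3,0) -> caps B=0 W=0
Move 6: W@(3,1) -> caps B=0 W=0
Move 7: B@(1,0) -> caps B=0 W=0
Move 8: W@(2,0) -> caps B=0 W=1

Answer: 0 1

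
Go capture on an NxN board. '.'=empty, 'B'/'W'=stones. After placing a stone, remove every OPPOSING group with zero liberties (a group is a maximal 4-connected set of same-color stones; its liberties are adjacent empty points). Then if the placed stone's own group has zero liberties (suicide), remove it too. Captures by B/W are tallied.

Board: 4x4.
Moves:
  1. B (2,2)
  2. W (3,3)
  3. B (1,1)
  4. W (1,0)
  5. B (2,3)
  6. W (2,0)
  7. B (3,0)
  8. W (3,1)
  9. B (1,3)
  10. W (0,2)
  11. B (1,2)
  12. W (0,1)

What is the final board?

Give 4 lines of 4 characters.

Answer: .WW.
WBBB
W.BB
.W.W

Derivation:
Move 1: B@(2,2) -> caps B=0 W=0
Move 2: W@(3,3) -> caps B=0 W=0
Move 3: B@(1,1) -> caps B=0 W=0
Move 4: W@(1,0) -> caps B=0 W=0
Move 5: B@(2,3) -> caps B=0 W=0
Move 6: W@(2,0) -> caps B=0 W=0
Move 7: B@(3,0) -> caps B=0 W=0
Move 8: W@(3,1) -> caps B=0 W=1
Move 9: B@(1,3) -> caps B=0 W=1
Move 10: W@(0,2) -> caps B=0 W=1
Move 11: B@(1,2) -> caps B=0 W=1
Move 12: W@(0,1) -> caps B=0 W=1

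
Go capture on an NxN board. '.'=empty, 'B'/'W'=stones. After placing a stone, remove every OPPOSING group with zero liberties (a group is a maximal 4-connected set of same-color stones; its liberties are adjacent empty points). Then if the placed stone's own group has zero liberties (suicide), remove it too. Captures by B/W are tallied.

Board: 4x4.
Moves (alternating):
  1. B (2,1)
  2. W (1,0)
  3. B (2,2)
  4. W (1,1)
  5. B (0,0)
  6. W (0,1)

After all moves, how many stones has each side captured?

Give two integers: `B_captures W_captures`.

Move 1: B@(2,1) -> caps B=0 W=0
Move 2: W@(1,0) -> caps B=0 W=0
Move 3: B@(2,2) -> caps B=0 W=0
Move 4: W@(1,1) -> caps B=0 W=0
Move 5: B@(0,0) -> caps B=0 W=0
Move 6: W@(0,1) -> caps B=0 W=1

Answer: 0 1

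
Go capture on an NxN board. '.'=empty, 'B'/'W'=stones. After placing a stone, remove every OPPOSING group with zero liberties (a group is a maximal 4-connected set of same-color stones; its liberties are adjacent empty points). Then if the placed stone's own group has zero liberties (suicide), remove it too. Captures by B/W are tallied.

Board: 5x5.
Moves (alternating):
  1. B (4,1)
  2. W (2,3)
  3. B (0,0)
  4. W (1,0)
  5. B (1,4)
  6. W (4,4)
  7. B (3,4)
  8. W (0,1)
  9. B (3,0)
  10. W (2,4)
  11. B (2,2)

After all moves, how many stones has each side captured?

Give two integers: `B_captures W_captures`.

Answer: 0 1

Derivation:
Move 1: B@(4,1) -> caps B=0 W=0
Move 2: W@(2,3) -> caps B=0 W=0
Move 3: B@(0,0) -> caps B=0 W=0
Move 4: W@(1,0) -> caps B=0 W=0
Move 5: B@(1,4) -> caps B=0 W=0
Move 6: W@(4,4) -> caps B=0 W=0
Move 7: B@(3,4) -> caps B=0 W=0
Move 8: W@(0,1) -> caps B=0 W=1
Move 9: B@(3,0) -> caps B=0 W=1
Move 10: W@(2,4) -> caps B=0 W=1
Move 11: B@(2,2) -> caps B=0 W=1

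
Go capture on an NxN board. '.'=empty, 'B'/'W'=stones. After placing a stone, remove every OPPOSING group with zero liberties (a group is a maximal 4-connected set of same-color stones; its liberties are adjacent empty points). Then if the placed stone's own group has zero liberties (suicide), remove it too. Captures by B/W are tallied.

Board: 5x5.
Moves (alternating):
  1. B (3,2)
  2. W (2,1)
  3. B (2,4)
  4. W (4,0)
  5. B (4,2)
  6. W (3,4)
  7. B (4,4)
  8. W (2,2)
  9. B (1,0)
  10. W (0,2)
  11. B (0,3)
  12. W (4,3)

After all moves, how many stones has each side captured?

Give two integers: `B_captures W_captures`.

Answer: 0 1

Derivation:
Move 1: B@(3,2) -> caps B=0 W=0
Move 2: W@(2,1) -> caps B=0 W=0
Move 3: B@(2,4) -> caps B=0 W=0
Move 4: W@(4,0) -> caps B=0 W=0
Move 5: B@(4,2) -> caps B=0 W=0
Move 6: W@(3,4) -> caps B=0 W=0
Move 7: B@(4,4) -> caps B=0 W=0
Move 8: W@(2,2) -> caps B=0 W=0
Move 9: B@(1,0) -> caps B=0 W=0
Move 10: W@(0,2) -> caps B=0 W=0
Move 11: B@(0,3) -> caps B=0 W=0
Move 12: W@(4,3) -> caps B=0 W=1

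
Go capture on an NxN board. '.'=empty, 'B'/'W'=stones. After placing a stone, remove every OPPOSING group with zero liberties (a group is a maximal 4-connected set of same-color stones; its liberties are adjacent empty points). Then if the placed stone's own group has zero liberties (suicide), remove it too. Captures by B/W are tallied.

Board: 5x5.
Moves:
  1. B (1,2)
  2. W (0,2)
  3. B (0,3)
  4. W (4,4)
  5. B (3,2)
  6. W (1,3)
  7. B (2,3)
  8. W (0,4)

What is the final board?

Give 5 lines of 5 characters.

Move 1: B@(1,2) -> caps B=0 W=0
Move 2: W@(0,2) -> caps B=0 W=0
Move 3: B@(0,3) -> caps B=0 W=0
Move 4: W@(4,4) -> caps B=0 W=0
Move 5: B@(3,2) -> caps B=0 W=0
Move 6: W@(1,3) -> caps B=0 W=0
Move 7: B@(2,3) -> caps B=0 W=0
Move 8: W@(0,4) -> caps B=0 W=1

Answer: ..W.W
..BW.
...B.
..B..
....W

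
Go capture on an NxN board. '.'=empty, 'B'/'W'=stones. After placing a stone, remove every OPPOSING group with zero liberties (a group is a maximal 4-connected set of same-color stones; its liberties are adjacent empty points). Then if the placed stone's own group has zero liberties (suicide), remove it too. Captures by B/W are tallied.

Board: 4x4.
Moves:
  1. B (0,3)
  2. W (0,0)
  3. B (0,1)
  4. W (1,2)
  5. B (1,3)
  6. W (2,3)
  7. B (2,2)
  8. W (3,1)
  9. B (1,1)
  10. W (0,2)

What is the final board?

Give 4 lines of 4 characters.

Answer: WBW.
.BW.
..BW
.W..

Derivation:
Move 1: B@(0,3) -> caps B=0 W=0
Move 2: W@(0,0) -> caps B=0 W=0
Move 3: B@(0,1) -> caps B=0 W=0
Move 4: W@(1,2) -> caps B=0 W=0
Move 5: B@(1,3) -> caps B=0 W=0
Move 6: W@(2,3) -> caps B=0 W=0
Move 7: B@(2,2) -> caps B=0 W=0
Move 8: W@(3,1) -> caps B=0 W=0
Move 9: B@(1,1) -> caps B=0 W=0
Move 10: W@(0,2) -> caps B=0 W=2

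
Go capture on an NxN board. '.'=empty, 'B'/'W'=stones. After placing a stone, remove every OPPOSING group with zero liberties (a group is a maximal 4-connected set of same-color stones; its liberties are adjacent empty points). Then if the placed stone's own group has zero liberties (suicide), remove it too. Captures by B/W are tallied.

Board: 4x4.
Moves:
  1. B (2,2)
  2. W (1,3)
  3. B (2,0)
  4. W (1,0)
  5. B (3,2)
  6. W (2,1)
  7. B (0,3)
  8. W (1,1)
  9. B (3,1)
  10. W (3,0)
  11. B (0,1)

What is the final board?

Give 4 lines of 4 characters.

Move 1: B@(2,2) -> caps B=0 W=0
Move 2: W@(1,3) -> caps B=0 W=0
Move 3: B@(2,0) -> caps B=0 W=0
Move 4: W@(1,0) -> caps B=0 W=0
Move 5: B@(3,2) -> caps B=0 W=0
Move 6: W@(2,1) -> caps B=0 W=0
Move 7: B@(0,3) -> caps B=0 W=0
Move 8: W@(1,1) -> caps B=0 W=0
Move 9: B@(3,1) -> caps B=0 W=0
Move 10: W@(3,0) -> caps B=0 W=1
Move 11: B@(0,1) -> caps B=0 W=1

Answer: .B.B
WW.W
.WB.
WBB.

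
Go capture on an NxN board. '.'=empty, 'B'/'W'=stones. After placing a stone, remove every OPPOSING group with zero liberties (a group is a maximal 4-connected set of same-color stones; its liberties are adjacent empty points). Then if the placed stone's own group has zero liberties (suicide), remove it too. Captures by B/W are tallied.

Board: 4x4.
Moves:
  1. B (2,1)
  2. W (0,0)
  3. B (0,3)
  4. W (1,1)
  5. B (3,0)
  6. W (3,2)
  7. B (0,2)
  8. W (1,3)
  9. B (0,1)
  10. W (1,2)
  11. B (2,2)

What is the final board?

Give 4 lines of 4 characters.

Answer: W...
.WWW
.BB.
B.W.

Derivation:
Move 1: B@(2,1) -> caps B=0 W=0
Move 2: W@(0,0) -> caps B=0 W=0
Move 3: B@(0,3) -> caps B=0 W=0
Move 4: W@(1,1) -> caps B=0 W=0
Move 5: B@(3,0) -> caps B=0 W=0
Move 6: W@(3,2) -> caps B=0 W=0
Move 7: B@(0,2) -> caps B=0 W=0
Move 8: W@(1,3) -> caps B=0 W=0
Move 9: B@(0,1) -> caps B=0 W=0
Move 10: W@(1,2) -> caps B=0 W=3
Move 11: B@(2,2) -> caps B=0 W=3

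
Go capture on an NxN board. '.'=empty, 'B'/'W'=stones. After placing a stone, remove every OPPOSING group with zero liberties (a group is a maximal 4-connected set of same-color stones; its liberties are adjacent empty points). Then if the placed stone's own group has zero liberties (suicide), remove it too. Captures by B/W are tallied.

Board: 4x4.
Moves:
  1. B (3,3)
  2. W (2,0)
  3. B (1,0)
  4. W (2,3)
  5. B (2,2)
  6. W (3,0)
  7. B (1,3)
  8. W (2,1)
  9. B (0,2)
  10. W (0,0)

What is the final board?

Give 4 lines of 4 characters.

Answer: W.B.
B..B
WWB.
W..B

Derivation:
Move 1: B@(3,3) -> caps B=0 W=0
Move 2: W@(2,0) -> caps B=0 W=0
Move 3: B@(1,0) -> caps B=0 W=0
Move 4: W@(2,3) -> caps B=0 W=0
Move 5: B@(2,2) -> caps B=0 W=0
Move 6: W@(3,0) -> caps B=0 W=0
Move 7: B@(1,3) -> caps B=1 W=0
Move 8: W@(2,1) -> caps B=1 W=0
Move 9: B@(0,2) -> caps B=1 W=0
Move 10: W@(0,0) -> caps B=1 W=0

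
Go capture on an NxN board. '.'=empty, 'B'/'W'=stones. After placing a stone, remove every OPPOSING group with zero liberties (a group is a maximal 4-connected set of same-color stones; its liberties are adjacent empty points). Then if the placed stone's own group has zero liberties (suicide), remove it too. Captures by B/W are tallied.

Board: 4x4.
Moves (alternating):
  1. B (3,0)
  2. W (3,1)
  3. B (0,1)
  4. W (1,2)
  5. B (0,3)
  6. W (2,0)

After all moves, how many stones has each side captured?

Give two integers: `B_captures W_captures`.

Move 1: B@(3,0) -> caps B=0 W=0
Move 2: W@(3,1) -> caps B=0 W=0
Move 3: B@(0,1) -> caps B=0 W=0
Move 4: W@(1,2) -> caps B=0 W=0
Move 5: B@(0,3) -> caps B=0 W=0
Move 6: W@(2,0) -> caps B=0 W=1

Answer: 0 1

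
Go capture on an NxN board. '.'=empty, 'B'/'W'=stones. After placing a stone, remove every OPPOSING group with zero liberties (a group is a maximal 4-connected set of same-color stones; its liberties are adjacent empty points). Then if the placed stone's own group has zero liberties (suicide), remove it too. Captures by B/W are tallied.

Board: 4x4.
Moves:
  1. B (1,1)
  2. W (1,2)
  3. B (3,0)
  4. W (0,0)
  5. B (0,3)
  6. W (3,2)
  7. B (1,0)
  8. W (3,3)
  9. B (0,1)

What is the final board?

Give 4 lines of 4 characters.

Answer: .B.B
BBW.
....
B.WW

Derivation:
Move 1: B@(1,1) -> caps B=0 W=0
Move 2: W@(1,2) -> caps B=0 W=0
Move 3: B@(3,0) -> caps B=0 W=0
Move 4: W@(0,0) -> caps B=0 W=0
Move 5: B@(0,3) -> caps B=0 W=0
Move 6: W@(3,2) -> caps B=0 W=0
Move 7: B@(1,0) -> caps B=0 W=0
Move 8: W@(3,3) -> caps B=0 W=0
Move 9: B@(0,1) -> caps B=1 W=0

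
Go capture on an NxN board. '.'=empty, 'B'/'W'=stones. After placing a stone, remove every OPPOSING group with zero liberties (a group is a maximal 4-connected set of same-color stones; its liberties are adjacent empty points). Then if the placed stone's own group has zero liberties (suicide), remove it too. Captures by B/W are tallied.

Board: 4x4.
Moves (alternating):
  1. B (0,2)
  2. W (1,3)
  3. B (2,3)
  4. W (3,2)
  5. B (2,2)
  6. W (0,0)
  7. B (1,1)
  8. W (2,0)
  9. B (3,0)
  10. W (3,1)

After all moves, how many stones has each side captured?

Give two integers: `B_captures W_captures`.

Answer: 0 1

Derivation:
Move 1: B@(0,2) -> caps B=0 W=0
Move 2: W@(1,3) -> caps B=0 W=0
Move 3: B@(2,3) -> caps B=0 W=0
Move 4: W@(3,2) -> caps B=0 W=0
Move 5: B@(2,2) -> caps B=0 W=0
Move 6: W@(0,0) -> caps B=0 W=0
Move 7: B@(1,1) -> caps B=0 W=0
Move 8: W@(2,0) -> caps B=0 W=0
Move 9: B@(3,0) -> caps B=0 W=0
Move 10: W@(3,1) -> caps B=0 W=1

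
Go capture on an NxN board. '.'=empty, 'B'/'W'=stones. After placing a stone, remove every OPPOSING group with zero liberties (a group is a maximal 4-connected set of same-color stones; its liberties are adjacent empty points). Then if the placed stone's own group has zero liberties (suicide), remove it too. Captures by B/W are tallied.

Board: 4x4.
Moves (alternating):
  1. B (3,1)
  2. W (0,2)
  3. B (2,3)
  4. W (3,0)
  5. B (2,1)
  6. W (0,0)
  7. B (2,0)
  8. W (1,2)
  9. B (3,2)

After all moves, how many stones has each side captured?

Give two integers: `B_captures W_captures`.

Answer: 1 0

Derivation:
Move 1: B@(3,1) -> caps B=0 W=0
Move 2: W@(0,2) -> caps B=0 W=0
Move 3: B@(2,3) -> caps B=0 W=0
Move 4: W@(3,0) -> caps B=0 W=0
Move 5: B@(2,1) -> caps B=0 W=0
Move 6: W@(0,0) -> caps B=0 W=0
Move 7: B@(2,0) -> caps B=1 W=0
Move 8: W@(1,2) -> caps B=1 W=0
Move 9: B@(3,2) -> caps B=1 W=0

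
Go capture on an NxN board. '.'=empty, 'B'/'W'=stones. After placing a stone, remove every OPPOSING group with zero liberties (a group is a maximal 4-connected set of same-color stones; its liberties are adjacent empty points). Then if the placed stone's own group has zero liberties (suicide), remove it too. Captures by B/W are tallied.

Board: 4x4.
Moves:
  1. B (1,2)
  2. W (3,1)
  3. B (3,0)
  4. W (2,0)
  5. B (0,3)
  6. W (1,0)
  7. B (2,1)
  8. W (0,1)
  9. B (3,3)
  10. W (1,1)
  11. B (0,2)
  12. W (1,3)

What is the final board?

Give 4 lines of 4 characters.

Move 1: B@(1,2) -> caps B=0 W=0
Move 2: W@(3,1) -> caps B=0 W=0
Move 3: B@(3,0) -> caps B=0 W=0
Move 4: W@(2,0) -> caps B=0 W=1
Move 5: B@(0,3) -> caps B=0 W=1
Move 6: W@(1,0) -> caps B=0 W=1
Move 7: B@(2,1) -> caps B=0 W=1
Move 8: W@(0,1) -> caps B=0 W=1
Move 9: B@(3,3) -> caps B=0 W=1
Move 10: W@(1,1) -> caps B=0 W=1
Move 11: B@(0,2) -> caps B=0 W=1
Move 12: W@(1,3) -> caps B=0 W=1

Answer: .WBB
WWBW
WB..
.W.B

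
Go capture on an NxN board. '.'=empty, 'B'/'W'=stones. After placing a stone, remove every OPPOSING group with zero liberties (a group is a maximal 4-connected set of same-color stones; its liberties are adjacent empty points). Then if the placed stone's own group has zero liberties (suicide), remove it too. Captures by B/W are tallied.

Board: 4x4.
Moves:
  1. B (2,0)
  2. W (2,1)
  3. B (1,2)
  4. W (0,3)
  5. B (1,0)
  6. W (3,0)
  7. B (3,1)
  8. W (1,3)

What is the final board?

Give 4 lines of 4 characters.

Move 1: B@(2,0) -> caps B=0 W=0
Move 2: W@(2,1) -> caps B=0 W=0
Move 3: B@(1,2) -> caps B=0 W=0
Move 4: W@(0,3) -> caps B=0 W=0
Move 5: B@(1,0) -> caps B=0 W=0
Move 6: W@(3,0) -> caps B=0 W=0
Move 7: B@(3,1) -> caps B=1 W=0
Move 8: W@(1,3) -> caps B=1 W=0

Answer: ...W
B.BW
BW..
.B..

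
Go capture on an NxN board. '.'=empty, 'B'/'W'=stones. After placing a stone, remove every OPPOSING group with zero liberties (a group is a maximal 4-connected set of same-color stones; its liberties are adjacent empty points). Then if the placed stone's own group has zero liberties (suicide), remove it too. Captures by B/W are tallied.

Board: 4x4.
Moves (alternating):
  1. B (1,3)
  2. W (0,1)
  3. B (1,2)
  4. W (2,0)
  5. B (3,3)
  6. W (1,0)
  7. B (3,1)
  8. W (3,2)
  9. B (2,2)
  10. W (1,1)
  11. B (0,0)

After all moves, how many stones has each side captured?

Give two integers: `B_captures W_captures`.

Answer: 1 0

Derivation:
Move 1: B@(1,3) -> caps B=0 W=0
Move 2: W@(0,1) -> caps B=0 W=0
Move 3: B@(1,2) -> caps B=0 W=0
Move 4: W@(2,0) -> caps B=0 W=0
Move 5: B@(3,3) -> caps B=0 W=0
Move 6: W@(1,0) -> caps B=0 W=0
Move 7: B@(3,1) -> caps B=0 W=0
Move 8: W@(3,2) -> caps B=0 W=0
Move 9: B@(2,2) -> caps B=1 W=0
Move 10: W@(1,1) -> caps B=1 W=0
Move 11: B@(0,0) -> caps B=1 W=0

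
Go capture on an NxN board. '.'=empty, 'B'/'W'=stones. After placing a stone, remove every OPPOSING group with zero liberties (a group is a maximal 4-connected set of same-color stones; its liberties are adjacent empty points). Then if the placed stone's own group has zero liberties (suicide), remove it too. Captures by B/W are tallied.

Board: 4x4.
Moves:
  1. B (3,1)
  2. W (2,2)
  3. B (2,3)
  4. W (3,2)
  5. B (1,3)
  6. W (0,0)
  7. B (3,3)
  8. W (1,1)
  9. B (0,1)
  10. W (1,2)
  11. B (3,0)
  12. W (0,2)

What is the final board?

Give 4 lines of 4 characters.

Move 1: B@(3,1) -> caps B=0 W=0
Move 2: W@(2,2) -> caps B=0 W=0
Move 3: B@(2,3) -> caps B=0 W=0
Move 4: W@(3,2) -> caps B=0 W=0
Move 5: B@(1,3) -> caps B=0 W=0
Move 6: W@(0,0) -> caps B=0 W=0
Move 7: B@(3,3) -> caps B=0 W=0
Move 8: W@(1,1) -> caps B=0 W=0
Move 9: B@(0,1) -> caps B=0 W=0
Move 10: W@(1,2) -> caps B=0 W=0
Move 11: B@(3,0) -> caps B=0 W=0
Move 12: W@(0,2) -> caps B=0 W=1

Answer: W.W.
.WWB
..WB
BBWB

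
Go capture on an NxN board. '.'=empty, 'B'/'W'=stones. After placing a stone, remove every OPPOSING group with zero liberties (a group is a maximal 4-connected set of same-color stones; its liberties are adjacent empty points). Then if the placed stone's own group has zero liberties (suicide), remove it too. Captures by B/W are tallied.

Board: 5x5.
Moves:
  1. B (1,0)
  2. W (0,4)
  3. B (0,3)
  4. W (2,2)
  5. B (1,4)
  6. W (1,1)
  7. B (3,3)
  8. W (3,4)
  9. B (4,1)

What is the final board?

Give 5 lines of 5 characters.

Answer: ...B.
BW..B
..W..
...BW
.B...

Derivation:
Move 1: B@(1,0) -> caps B=0 W=0
Move 2: W@(0,4) -> caps B=0 W=0
Move 3: B@(0,3) -> caps B=0 W=0
Move 4: W@(2,2) -> caps B=0 W=0
Move 5: B@(1,4) -> caps B=1 W=0
Move 6: W@(1,1) -> caps B=1 W=0
Move 7: B@(3,3) -> caps B=1 W=0
Move 8: W@(3,4) -> caps B=1 W=0
Move 9: B@(4,1) -> caps B=1 W=0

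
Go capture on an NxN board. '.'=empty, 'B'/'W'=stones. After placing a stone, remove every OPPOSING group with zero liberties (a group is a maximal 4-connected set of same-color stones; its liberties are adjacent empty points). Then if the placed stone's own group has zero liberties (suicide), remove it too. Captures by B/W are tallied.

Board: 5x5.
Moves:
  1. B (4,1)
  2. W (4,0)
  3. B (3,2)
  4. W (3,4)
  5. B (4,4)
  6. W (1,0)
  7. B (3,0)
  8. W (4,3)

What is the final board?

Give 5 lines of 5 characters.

Move 1: B@(4,1) -> caps B=0 W=0
Move 2: W@(4,0) -> caps B=0 W=0
Move 3: B@(3,2) -> caps B=0 W=0
Move 4: W@(3,4) -> caps B=0 W=0
Move 5: B@(4,4) -> caps B=0 W=0
Move 6: W@(1,0) -> caps B=0 W=0
Move 7: B@(3,0) -> caps B=1 W=0
Move 8: W@(4,3) -> caps B=1 W=1

Answer: .....
W....
.....
B.B.W
.B.W.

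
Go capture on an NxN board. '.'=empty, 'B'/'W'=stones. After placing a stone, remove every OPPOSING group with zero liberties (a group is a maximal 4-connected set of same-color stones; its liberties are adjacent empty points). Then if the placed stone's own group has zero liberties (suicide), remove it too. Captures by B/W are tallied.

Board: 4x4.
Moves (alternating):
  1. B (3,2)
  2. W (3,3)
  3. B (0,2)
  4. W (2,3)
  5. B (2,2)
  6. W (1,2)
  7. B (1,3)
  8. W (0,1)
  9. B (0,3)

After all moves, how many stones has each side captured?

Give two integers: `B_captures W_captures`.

Answer: 2 0

Derivation:
Move 1: B@(3,2) -> caps B=0 W=0
Move 2: W@(3,3) -> caps B=0 W=0
Move 3: B@(0,2) -> caps B=0 W=0
Move 4: W@(2,3) -> caps B=0 W=0
Move 5: B@(2,2) -> caps B=0 W=0
Move 6: W@(1,2) -> caps B=0 W=0
Move 7: B@(1,3) -> caps B=2 W=0
Move 8: W@(0,1) -> caps B=2 W=0
Move 9: B@(0,3) -> caps B=2 W=0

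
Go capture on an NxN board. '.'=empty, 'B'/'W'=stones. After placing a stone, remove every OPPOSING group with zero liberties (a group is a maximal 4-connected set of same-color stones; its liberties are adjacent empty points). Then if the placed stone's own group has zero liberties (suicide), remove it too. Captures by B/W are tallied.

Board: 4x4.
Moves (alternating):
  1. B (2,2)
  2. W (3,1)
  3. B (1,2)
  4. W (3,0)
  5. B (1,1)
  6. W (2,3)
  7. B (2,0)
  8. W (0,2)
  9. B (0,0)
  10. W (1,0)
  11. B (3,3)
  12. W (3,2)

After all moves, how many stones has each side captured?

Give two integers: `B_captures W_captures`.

Move 1: B@(2,2) -> caps B=0 W=0
Move 2: W@(3,1) -> caps B=0 W=0
Move 3: B@(1,2) -> caps B=0 W=0
Move 4: W@(3,0) -> caps B=0 W=0
Move 5: B@(1,1) -> caps B=0 W=0
Move 6: W@(2,3) -> caps B=0 W=0
Move 7: B@(2,0) -> caps B=0 W=0
Move 8: W@(0,2) -> caps B=0 W=0
Move 9: B@(0,0) -> caps B=0 W=0
Move 10: W@(1,0) -> caps B=0 W=0
Move 11: B@(3,3) -> caps B=0 W=0
Move 12: W@(3,2) -> caps B=0 W=1

Answer: 0 1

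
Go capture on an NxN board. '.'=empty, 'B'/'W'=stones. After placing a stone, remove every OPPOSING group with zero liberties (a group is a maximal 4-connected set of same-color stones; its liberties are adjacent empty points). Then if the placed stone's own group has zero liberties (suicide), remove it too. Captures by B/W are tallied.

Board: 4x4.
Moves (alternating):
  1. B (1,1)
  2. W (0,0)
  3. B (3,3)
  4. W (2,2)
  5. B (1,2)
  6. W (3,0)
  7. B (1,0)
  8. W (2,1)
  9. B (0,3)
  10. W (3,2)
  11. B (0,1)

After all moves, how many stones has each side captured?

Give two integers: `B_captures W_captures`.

Answer: 1 0

Derivation:
Move 1: B@(1,1) -> caps B=0 W=0
Move 2: W@(0,0) -> caps B=0 W=0
Move 3: B@(3,3) -> caps B=0 W=0
Move 4: W@(2,2) -> caps B=0 W=0
Move 5: B@(1,2) -> caps B=0 W=0
Move 6: W@(3,0) -> caps B=0 W=0
Move 7: B@(1,0) -> caps B=0 W=0
Move 8: W@(2,1) -> caps B=0 W=0
Move 9: B@(0,3) -> caps B=0 W=0
Move 10: W@(3,2) -> caps B=0 W=0
Move 11: B@(0,1) -> caps B=1 W=0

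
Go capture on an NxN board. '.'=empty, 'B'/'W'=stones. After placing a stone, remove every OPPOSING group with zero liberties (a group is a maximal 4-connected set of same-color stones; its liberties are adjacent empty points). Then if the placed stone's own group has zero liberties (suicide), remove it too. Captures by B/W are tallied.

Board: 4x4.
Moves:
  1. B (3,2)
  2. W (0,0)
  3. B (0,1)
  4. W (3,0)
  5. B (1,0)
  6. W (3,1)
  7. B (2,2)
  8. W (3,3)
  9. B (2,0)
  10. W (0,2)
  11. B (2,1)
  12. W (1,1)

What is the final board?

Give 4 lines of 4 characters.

Move 1: B@(3,2) -> caps B=0 W=0
Move 2: W@(0,0) -> caps B=0 W=0
Move 3: B@(0,1) -> caps B=0 W=0
Move 4: W@(3,0) -> caps B=0 W=0
Move 5: B@(1,0) -> caps B=1 W=0
Move 6: W@(3,1) -> caps B=1 W=0
Move 7: B@(2,2) -> caps B=1 W=0
Move 8: W@(3,3) -> caps B=1 W=0
Move 9: B@(2,0) -> caps B=1 W=0
Move 10: W@(0,2) -> caps B=1 W=0
Move 11: B@(2,1) -> caps B=3 W=0
Move 12: W@(1,1) -> caps B=3 W=0

Answer: .BW.
BW..
BBB.
..BW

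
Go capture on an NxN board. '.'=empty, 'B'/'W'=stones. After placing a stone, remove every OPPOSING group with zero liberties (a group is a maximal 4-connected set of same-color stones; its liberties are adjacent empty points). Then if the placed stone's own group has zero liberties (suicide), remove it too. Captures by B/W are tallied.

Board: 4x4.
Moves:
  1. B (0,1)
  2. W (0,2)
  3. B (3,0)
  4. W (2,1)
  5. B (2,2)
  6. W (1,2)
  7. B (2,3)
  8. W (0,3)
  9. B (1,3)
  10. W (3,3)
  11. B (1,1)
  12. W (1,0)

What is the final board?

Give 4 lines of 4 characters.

Answer: .B..
WB.B
.WBB
B..W

Derivation:
Move 1: B@(0,1) -> caps B=0 W=0
Move 2: W@(0,2) -> caps B=0 W=0
Move 3: B@(3,0) -> caps B=0 W=0
Move 4: W@(2,1) -> caps B=0 W=0
Move 5: B@(2,2) -> caps B=0 W=0
Move 6: W@(1,2) -> caps B=0 W=0
Move 7: B@(2,3) -> caps B=0 W=0
Move 8: W@(0,3) -> caps B=0 W=0
Move 9: B@(1,3) -> caps B=0 W=0
Move 10: W@(3,3) -> caps B=0 W=0
Move 11: B@(1,1) -> caps B=3 W=0
Move 12: W@(1,0) -> caps B=3 W=0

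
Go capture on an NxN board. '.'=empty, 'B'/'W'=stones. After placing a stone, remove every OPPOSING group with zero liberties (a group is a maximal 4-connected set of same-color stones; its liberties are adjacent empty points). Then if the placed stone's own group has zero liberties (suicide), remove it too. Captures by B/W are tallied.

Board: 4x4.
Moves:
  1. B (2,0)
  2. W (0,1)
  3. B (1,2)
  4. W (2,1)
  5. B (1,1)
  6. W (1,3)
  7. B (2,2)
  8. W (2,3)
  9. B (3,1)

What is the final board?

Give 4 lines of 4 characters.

Answer: .W..
.BBW
B.BW
.B..

Derivation:
Move 1: B@(2,0) -> caps B=0 W=0
Move 2: W@(0,1) -> caps B=0 W=0
Move 3: B@(1,2) -> caps B=0 W=0
Move 4: W@(2,1) -> caps B=0 W=0
Move 5: B@(1,1) -> caps B=0 W=0
Move 6: W@(1,3) -> caps B=0 W=0
Move 7: B@(2,2) -> caps B=0 W=0
Move 8: W@(2,3) -> caps B=0 W=0
Move 9: B@(3,1) -> caps B=1 W=0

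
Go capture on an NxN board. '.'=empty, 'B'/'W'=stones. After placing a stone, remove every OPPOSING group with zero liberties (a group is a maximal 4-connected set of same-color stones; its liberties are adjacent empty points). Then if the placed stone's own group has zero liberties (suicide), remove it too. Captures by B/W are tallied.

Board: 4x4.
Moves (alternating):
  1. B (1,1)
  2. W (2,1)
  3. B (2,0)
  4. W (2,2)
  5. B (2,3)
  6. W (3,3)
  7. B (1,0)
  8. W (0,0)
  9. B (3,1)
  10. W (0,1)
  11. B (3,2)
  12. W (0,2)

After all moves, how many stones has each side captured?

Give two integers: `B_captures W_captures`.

Answer: 1 0

Derivation:
Move 1: B@(1,1) -> caps B=0 W=0
Move 2: W@(2,1) -> caps B=0 W=0
Move 3: B@(2,0) -> caps B=0 W=0
Move 4: W@(2,2) -> caps B=0 W=0
Move 5: B@(2,3) -> caps B=0 W=0
Move 6: W@(3,3) -> caps B=0 W=0
Move 7: B@(1,0) -> caps B=0 W=0
Move 8: W@(0,0) -> caps B=0 W=0
Move 9: B@(3,1) -> caps B=0 W=0
Move 10: W@(0,1) -> caps B=0 W=0
Move 11: B@(3,2) -> caps B=1 W=0
Move 12: W@(0,2) -> caps B=1 W=0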